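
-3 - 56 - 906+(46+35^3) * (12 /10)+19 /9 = 2274404 /45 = 50542.31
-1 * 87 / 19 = -87 / 19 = -4.58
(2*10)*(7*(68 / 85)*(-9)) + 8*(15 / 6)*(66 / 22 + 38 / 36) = -8342 / 9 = -926.89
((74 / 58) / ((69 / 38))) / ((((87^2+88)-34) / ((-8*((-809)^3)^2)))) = -3153308324758165577968 / 15253623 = -206725203891440.45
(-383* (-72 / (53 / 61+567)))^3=9296369031104163 / 81182737000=114511.65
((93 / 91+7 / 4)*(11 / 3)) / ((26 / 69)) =255277 / 9464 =26.97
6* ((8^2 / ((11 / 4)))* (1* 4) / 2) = 3072 / 11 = 279.27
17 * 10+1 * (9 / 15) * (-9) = 164.60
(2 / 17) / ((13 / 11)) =22 / 221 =0.10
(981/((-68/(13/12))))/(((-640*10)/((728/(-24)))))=-128947/1740800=-0.07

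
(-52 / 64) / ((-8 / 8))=13 / 16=0.81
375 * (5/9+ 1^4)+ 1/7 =12253/21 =583.48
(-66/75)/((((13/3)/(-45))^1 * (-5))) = -594/325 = -1.83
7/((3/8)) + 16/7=440/21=20.95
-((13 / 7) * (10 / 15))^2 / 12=-169 / 1323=-0.13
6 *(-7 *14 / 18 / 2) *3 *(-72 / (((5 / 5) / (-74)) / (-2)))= 522144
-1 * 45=-45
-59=-59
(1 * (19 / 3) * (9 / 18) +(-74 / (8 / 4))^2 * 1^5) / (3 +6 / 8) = 16466 / 45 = 365.91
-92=-92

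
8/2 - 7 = -3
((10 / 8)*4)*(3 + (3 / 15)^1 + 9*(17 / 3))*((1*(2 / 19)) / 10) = 271 / 95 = 2.85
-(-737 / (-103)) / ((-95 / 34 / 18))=451044 / 9785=46.10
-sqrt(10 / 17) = -sqrt(170) / 17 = -0.77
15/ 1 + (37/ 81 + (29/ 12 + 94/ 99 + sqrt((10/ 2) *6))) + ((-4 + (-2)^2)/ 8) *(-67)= sqrt(30) + 67085/ 3564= 24.30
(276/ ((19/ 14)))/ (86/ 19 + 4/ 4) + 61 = 489/ 5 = 97.80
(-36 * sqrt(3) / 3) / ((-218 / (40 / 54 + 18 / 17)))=1652 * sqrt(3) / 16677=0.17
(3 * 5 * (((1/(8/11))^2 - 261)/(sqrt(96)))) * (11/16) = -912065 * sqrt(6)/8192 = -272.72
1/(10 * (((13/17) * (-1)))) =-17/130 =-0.13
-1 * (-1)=1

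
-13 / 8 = -1.62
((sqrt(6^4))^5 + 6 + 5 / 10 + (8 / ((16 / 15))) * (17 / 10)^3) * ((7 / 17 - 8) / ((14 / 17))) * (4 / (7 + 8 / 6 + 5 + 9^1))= -9360170754993 / 93800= -99788600.80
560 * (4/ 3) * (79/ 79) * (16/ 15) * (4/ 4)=7168/ 9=796.44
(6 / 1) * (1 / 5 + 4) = 126 / 5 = 25.20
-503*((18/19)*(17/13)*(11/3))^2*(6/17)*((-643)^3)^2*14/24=-9213797421003045626617554/61009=-151023577193578744556.01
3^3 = 27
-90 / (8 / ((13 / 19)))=-585 / 76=-7.70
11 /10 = 1.10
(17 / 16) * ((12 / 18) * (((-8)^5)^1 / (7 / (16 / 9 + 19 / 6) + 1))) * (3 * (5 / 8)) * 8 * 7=-43380736 / 43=-1008854.33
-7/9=-0.78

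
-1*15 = -15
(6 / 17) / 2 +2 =37 / 17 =2.18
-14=-14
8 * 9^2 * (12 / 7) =7776 / 7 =1110.86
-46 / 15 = -3.07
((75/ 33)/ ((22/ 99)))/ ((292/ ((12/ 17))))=675/ 27302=0.02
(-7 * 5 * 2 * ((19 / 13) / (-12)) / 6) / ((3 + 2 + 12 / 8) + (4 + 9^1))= 665 / 9126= 0.07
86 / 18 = 43 / 9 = 4.78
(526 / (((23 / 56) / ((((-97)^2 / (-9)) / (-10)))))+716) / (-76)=-34829203 / 19665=-1771.13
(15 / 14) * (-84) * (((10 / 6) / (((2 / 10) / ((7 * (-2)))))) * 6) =63000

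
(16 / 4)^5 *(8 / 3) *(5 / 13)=1050.26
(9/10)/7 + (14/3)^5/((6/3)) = 1106.76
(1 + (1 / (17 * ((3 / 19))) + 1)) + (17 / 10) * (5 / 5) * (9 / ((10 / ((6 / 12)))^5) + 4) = 14969607803 / 1632000000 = 9.17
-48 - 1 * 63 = -111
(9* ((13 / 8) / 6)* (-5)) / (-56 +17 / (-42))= 4095 / 18952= 0.22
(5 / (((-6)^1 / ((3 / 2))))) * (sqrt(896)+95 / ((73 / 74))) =-17575 / 146-10 * sqrt(14) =-157.79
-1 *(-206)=206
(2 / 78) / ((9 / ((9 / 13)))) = 1 / 507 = 0.00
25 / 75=1 / 3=0.33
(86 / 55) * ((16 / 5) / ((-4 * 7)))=-344 / 1925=-0.18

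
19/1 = 19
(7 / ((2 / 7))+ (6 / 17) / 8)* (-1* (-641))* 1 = 1069829 / 68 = 15732.78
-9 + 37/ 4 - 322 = -1287/ 4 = -321.75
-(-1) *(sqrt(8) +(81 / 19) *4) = 2 *sqrt(2) +324 / 19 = 19.88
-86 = -86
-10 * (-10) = 100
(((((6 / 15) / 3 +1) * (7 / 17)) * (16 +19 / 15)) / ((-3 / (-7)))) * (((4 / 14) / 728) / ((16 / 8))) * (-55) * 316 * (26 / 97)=-225071 / 13095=-17.19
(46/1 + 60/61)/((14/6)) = 8598/427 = 20.14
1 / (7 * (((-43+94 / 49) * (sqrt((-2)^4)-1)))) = -7 / 6039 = -0.00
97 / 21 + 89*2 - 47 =2848 / 21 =135.62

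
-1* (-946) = 946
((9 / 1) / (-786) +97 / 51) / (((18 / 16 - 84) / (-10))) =0.23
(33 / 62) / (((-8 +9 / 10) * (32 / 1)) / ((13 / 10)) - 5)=-143 / 48298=-0.00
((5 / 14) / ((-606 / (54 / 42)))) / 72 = -5 / 475104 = -0.00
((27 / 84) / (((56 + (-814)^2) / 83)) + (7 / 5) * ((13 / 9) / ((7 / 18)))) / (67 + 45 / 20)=0.08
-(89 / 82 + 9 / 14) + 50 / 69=-1.00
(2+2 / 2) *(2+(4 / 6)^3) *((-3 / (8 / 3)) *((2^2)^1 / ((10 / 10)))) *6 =-186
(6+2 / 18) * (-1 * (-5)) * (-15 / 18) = -1375 / 54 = -25.46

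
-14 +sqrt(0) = -14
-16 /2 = -8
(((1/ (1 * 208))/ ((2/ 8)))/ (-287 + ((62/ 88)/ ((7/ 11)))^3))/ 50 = -2744/ 2037890725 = -0.00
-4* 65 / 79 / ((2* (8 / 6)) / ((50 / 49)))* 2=-9750 / 3871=-2.52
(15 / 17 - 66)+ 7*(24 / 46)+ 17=-17386 / 391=-44.47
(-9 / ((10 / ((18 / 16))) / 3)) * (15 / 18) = -81 / 32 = -2.53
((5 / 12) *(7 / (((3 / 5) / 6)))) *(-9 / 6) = -175 / 4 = -43.75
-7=-7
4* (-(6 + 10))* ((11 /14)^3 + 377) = -8286552 /343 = -24159.04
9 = 9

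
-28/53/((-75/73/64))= 130816/3975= 32.91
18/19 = 0.95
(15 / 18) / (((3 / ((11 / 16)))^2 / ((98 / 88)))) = 2695 / 55296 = 0.05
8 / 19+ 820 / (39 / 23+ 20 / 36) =1614394 / 4427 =364.67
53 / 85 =0.62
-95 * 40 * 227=-862600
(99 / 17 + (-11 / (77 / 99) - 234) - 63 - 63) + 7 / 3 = -130657 / 357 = -365.99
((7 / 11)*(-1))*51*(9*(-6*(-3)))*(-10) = 52576.36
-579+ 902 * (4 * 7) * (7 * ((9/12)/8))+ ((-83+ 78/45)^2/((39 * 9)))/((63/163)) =16043.93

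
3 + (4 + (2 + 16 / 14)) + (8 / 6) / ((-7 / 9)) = 59 / 7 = 8.43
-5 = -5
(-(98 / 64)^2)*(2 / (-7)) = 343 / 512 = 0.67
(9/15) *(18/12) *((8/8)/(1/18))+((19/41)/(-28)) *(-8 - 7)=94413/5740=16.45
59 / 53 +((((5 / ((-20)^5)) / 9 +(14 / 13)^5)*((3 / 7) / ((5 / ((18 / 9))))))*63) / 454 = 16405287549924413 / 14294483465600000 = 1.15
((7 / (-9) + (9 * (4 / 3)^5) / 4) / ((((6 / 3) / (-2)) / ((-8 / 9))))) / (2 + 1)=1880 / 729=2.58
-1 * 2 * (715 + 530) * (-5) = 12450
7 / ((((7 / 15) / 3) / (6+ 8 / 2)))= 450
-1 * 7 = -7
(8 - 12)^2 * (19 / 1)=304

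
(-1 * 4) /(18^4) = -1 /26244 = -0.00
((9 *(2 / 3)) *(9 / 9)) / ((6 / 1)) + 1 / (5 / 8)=13 / 5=2.60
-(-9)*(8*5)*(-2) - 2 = -722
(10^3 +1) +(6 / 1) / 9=3005 / 3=1001.67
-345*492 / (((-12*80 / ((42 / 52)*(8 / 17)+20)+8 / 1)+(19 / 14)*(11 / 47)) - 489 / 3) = 20960287320 / 24917621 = 841.18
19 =19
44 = 44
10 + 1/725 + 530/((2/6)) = 1160001/725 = 1600.00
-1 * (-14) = 14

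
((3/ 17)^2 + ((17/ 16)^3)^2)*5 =35633761925/ 4848615424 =7.35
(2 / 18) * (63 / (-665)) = -1 / 95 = -0.01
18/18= 1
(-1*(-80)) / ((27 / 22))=1760 / 27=65.19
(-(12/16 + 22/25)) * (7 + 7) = -1141/50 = -22.82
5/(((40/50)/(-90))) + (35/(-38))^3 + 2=-30798631/54872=-561.28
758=758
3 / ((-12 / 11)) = -11 / 4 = -2.75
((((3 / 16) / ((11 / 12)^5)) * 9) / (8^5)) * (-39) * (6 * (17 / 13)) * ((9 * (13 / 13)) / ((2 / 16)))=-9034497 / 5153632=-1.75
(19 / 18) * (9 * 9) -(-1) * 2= 87.50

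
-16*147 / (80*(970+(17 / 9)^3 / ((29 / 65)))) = -3107727 / 104130575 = -0.03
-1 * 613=-613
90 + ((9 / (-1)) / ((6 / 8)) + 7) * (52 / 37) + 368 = 16686 / 37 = 450.97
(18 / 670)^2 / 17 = 81 / 1907825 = 0.00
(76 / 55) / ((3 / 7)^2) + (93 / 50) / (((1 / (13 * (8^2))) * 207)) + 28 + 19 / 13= 32902039 / 740025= 44.46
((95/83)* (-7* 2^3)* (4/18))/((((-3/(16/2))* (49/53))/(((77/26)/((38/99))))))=1026080/3237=316.98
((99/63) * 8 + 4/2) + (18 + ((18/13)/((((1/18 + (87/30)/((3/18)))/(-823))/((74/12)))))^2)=473277612086112/2919692503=162098.44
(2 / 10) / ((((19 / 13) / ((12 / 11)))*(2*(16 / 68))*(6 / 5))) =221 / 836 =0.26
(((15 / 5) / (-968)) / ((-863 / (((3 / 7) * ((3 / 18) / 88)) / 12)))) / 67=1 / 275823747584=0.00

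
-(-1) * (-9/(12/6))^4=6561/16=410.06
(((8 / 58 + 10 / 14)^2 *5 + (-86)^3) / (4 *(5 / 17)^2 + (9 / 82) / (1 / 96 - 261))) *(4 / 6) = -2593819804683238335 / 2114035134134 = -1226952.08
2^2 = 4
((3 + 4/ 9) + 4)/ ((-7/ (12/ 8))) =-1.60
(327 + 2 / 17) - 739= -411.88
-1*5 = -5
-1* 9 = -9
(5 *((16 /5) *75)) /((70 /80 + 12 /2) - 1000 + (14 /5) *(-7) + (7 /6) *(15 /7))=-48000 /40409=-1.19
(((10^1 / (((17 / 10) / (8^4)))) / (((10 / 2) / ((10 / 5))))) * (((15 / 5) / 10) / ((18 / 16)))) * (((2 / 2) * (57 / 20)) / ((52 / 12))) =1867776 / 1105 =1690.30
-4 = -4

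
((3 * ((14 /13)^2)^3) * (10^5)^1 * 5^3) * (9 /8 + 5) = 1729440300000000 /4826809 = 358298888.56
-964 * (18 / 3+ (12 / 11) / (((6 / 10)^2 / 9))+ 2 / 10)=-1774724 / 55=-32267.71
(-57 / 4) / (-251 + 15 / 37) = 111 / 1952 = 0.06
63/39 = 21/13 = 1.62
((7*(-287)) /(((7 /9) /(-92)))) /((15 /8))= 633696 /5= 126739.20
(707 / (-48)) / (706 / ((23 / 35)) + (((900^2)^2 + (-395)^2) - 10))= -16261 / 724334573426640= -0.00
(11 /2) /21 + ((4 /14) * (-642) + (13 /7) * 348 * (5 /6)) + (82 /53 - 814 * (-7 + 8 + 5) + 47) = -9972587 /2226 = -4480.05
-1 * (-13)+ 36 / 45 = 69 / 5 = 13.80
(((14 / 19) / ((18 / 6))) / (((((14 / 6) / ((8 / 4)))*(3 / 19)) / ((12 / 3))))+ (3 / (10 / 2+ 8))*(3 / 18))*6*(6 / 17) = 2514 / 221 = 11.38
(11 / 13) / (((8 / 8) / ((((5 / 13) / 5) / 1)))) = 11 / 169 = 0.07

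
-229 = -229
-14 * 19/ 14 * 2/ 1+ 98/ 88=-1623/ 44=-36.89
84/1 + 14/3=266/3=88.67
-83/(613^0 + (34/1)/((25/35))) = -415/243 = -1.71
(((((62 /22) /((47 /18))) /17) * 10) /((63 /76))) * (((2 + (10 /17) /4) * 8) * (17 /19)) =724160 /61523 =11.77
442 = 442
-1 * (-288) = 288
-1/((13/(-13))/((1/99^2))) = 0.00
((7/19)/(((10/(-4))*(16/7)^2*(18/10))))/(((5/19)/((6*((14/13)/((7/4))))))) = -343/1560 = -0.22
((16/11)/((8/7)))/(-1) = -14/11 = -1.27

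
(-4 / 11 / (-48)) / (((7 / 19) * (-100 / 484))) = -209 / 2100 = -0.10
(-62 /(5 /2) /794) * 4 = -248 /1985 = -0.12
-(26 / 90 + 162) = -7303 / 45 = -162.29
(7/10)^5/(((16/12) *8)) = 50421/3200000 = 0.02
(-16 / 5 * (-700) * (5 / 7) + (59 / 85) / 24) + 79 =3425219 / 2040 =1679.03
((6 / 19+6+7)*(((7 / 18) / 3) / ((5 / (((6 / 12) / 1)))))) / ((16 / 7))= 12397 / 164160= 0.08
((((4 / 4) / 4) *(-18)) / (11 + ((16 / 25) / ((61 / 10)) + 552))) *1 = -305 / 38166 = -0.01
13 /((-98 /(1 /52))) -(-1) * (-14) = -5489 /392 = -14.00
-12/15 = -4/5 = -0.80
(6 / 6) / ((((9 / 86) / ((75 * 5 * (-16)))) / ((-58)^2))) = -192869333.33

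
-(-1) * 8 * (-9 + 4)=-40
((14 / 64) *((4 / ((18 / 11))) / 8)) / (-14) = -11 / 2304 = -0.00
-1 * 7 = -7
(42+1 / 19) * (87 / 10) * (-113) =-41341.94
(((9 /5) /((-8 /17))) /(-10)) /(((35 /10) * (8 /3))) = 459 /11200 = 0.04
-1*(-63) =63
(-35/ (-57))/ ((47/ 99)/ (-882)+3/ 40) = 20374200/ 2470703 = 8.25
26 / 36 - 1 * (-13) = 247 / 18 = 13.72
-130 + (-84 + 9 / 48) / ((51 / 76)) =-17333 / 68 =-254.90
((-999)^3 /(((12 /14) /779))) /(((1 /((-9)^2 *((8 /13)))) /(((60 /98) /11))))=-2516395689356040 /1001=-2513881807548.49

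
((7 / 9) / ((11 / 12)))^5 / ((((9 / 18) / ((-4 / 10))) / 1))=-68841472 / 195676965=-0.35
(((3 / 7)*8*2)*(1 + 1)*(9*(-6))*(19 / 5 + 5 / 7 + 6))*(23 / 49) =-43877376 / 12005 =-3654.93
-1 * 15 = -15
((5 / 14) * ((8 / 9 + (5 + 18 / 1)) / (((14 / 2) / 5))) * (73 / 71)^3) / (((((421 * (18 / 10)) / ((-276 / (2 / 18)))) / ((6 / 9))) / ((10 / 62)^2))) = -24046113312500 / 63858559718331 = -0.38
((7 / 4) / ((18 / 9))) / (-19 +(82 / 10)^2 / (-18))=-1575 / 40924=-0.04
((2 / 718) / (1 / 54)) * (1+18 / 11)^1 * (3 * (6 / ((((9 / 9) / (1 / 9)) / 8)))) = 25056 / 3949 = 6.34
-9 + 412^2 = 169735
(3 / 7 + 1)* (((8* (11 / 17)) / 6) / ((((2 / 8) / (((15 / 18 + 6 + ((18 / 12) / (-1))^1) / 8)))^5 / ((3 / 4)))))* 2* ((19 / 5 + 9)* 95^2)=832779059200 / 28917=28798943.85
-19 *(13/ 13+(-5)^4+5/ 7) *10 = -833530/ 7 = -119075.71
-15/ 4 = -3.75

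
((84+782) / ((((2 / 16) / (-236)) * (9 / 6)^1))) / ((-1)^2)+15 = -3269971 / 3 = -1089990.33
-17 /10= -1.70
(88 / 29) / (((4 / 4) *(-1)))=-88 / 29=-3.03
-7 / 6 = -1.17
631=631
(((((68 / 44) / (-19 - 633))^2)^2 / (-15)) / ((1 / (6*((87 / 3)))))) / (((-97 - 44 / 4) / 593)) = 1436310637 / 714372762894405120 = 0.00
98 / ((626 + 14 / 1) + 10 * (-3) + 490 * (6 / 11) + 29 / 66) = 0.11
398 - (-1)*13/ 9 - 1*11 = 3496/ 9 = 388.44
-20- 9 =-29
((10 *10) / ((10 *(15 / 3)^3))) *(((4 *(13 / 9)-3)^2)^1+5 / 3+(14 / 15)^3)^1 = 206464 / 253125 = 0.82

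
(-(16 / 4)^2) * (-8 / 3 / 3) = 128 / 9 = 14.22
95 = 95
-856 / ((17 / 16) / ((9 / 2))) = -61632 / 17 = -3625.41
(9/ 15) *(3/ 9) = 1/ 5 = 0.20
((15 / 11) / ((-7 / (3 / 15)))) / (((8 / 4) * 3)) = -1 / 154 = -0.01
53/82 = 0.65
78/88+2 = 127/44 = 2.89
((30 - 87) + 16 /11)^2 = 373321 /121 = 3085.30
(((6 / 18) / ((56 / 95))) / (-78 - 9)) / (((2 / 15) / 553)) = -37525 / 1392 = -26.96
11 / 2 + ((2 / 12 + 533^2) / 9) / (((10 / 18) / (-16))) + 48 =-5454191 / 6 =-909031.83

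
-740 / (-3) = 740 / 3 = 246.67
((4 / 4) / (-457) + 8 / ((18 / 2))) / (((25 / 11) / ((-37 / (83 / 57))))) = -28202251 / 2844825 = -9.91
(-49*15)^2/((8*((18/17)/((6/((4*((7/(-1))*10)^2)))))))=2499/128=19.52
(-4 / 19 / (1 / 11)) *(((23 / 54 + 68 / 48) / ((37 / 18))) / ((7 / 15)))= -21890 / 4921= -4.45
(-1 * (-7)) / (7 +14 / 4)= 2 / 3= 0.67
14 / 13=1.08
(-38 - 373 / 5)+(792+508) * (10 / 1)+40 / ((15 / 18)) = 64677 / 5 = 12935.40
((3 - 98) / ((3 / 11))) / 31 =-1045 / 93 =-11.24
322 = 322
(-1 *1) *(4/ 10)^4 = -16/ 625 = -0.03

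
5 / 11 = 0.45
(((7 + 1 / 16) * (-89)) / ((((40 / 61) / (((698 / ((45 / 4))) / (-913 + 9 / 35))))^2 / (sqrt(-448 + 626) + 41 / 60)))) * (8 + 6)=-1563410750987071 * sqrt(178) / 16532860039200 - 64099840790469911 / 991971602352000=-1326.26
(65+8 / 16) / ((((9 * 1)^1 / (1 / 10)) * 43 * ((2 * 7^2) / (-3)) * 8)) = -131 / 2022720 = -0.00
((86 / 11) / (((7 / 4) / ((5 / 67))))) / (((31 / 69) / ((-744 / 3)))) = -949440 / 5159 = -184.04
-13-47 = -60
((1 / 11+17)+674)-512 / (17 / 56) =-186158 / 187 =-995.50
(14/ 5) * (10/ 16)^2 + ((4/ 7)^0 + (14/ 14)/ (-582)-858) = -7970215/ 9312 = -855.91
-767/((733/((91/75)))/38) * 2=-5304572/54975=-96.49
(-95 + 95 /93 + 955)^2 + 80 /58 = 185948509085 /250821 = 741359.41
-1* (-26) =26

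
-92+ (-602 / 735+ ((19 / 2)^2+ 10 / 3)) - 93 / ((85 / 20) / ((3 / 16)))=-3973 / 1190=-3.34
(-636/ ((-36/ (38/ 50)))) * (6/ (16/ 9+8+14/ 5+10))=9063/ 2540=3.57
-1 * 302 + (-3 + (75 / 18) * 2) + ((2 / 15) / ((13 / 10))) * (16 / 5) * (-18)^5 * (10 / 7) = -241945694 / 273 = -886247.96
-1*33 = -33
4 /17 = 0.24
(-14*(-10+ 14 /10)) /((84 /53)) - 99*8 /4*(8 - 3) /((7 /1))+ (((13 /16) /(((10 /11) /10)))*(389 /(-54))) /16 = -33620033 /483840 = -69.49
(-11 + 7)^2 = 16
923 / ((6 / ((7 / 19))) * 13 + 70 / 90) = 58149 / 13387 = 4.34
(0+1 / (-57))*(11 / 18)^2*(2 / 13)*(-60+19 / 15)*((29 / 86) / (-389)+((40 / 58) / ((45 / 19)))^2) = 4077590480359 / 820698320151684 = 0.00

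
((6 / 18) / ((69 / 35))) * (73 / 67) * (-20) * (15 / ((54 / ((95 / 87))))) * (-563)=6832708750 / 10859427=629.20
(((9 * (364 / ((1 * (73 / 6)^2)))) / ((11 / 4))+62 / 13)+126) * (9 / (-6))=-158677458 / 762047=-208.23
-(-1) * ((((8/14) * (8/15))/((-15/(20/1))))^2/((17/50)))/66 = 16384/2226609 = 0.01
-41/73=-0.56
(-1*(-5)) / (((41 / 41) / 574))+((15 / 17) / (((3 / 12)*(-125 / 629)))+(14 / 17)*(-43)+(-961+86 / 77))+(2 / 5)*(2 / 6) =182318677 / 98175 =1857.08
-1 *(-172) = 172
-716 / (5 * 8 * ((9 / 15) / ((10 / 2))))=-895 / 6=-149.17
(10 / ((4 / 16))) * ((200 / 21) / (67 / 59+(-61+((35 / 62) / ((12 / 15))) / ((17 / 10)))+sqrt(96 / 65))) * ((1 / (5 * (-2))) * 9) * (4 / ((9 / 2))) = 395990896230400 * sqrt(390) / 74591641526127621+382547588438912000 / 74591641526127621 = 5.23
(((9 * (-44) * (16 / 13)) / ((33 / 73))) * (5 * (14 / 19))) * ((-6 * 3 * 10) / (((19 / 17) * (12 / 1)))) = 250185600 / 4693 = 53310.38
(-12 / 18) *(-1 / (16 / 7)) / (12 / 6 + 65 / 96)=28 / 257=0.11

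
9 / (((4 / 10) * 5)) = 9 / 2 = 4.50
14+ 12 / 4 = 17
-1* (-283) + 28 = 311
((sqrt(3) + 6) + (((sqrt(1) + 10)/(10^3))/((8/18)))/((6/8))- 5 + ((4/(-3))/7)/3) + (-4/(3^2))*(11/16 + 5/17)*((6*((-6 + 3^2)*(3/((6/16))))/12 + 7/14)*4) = -22324157/1071000 + sqrt(3) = -19.11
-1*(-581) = 581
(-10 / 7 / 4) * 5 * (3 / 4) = -75 / 56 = -1.34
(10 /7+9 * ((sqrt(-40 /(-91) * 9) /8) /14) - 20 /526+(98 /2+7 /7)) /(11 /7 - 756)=-94610 /1388903 - 27 * sqrt(910) /3844568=-0.07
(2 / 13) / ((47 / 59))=118 / 611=0.19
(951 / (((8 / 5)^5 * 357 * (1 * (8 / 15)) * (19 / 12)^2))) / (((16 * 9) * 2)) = 14859375 / 22522888192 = 0.00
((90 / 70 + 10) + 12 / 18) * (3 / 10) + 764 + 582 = 94471 / 70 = 1349.59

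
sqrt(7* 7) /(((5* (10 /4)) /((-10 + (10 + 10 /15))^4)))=224 /2025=0.11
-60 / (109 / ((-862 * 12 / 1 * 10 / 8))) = 775800 / 109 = 7117.43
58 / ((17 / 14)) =812 / 17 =47.76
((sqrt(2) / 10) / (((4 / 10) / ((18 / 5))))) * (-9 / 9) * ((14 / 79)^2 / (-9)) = 0.00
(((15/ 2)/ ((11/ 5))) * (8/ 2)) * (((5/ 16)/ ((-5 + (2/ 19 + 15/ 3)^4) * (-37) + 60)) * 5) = -244351875/ 285441618176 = -0.00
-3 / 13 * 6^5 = -23328 / 13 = -1794.46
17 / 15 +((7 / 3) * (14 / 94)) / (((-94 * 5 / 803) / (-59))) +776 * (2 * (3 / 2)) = 156673139 / 66270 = 2364.16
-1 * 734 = -734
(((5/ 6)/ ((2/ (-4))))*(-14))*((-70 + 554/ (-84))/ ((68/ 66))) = -1734.66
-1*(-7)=7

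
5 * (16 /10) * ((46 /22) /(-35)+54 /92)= 37348 /8855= 4.22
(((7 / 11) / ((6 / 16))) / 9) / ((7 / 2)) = 16 / 297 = 0.05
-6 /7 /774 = -1 /903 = -0.00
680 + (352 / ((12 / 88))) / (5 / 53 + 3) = 186248 / 123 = 1514.21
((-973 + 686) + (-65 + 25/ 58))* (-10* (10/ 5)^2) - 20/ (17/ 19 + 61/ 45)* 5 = 195541545/ 13949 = 14018.32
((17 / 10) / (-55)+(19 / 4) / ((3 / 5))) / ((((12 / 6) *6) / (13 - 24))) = -26023 / 3600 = -7.23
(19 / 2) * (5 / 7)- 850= -11805 / 14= -843.21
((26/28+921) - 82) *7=11759/2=5879.50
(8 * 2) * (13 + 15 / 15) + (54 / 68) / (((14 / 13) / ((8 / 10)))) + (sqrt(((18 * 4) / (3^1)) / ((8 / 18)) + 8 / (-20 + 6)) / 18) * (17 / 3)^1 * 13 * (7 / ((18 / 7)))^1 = 1547 * sqrt(2618) / 972 + 133631 / 595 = 306.02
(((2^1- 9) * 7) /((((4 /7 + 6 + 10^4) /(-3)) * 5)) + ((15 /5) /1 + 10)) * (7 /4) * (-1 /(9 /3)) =-31878133 /4202760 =-7.59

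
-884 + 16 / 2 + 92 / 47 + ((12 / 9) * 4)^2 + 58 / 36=-714013 / 846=-843.99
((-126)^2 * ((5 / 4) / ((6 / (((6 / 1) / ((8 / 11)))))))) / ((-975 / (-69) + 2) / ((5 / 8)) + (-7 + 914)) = 25103925 / 858184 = 29.25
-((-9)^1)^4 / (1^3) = -6561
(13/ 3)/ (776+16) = 13/ 2376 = 0.01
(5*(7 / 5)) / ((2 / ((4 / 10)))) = 7 / 5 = 1.40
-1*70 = -70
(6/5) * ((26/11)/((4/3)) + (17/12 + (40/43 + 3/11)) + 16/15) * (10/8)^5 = 19365875/968704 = 19.99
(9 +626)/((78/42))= 4445/13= 341.92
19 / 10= 1.90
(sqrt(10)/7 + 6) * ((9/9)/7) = sqrt(10)/49 + 6/7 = 0.92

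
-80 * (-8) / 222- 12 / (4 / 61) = -19993 / 111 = -180.12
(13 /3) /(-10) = -13 /30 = -0.43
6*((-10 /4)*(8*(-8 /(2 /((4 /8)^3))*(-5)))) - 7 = -307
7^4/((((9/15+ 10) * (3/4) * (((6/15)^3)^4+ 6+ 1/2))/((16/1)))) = 375156250000000/504639974403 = 743.41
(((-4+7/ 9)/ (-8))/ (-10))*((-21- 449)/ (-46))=-1363/ 3312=-0.41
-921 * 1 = -921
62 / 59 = 1.05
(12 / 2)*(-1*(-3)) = 18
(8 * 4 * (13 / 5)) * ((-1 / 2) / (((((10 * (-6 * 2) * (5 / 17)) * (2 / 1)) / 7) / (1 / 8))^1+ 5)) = 24752 / 45025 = 0.55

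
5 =5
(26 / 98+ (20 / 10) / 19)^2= 119025 / 866761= 0.14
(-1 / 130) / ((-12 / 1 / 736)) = 92 / 195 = 0.47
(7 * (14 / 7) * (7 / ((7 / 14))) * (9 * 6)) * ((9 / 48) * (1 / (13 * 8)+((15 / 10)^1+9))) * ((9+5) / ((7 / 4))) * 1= 4338117 / 26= 166850.65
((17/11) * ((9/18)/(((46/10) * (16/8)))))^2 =7225/1024144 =0.01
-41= -41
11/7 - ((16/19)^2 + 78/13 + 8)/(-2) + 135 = 363701/2527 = 143.93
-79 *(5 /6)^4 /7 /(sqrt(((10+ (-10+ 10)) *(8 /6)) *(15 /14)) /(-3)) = 4.32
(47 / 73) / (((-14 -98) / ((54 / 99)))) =-141 / 44968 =-0.00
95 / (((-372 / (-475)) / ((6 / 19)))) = 2375 / 62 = 38.31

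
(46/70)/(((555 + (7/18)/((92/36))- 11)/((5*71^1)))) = 75118/175217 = 0.43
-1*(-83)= 83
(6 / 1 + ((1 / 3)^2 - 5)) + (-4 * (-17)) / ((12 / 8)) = 46.44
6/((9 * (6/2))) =2/9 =0.22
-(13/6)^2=-169/36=-4.69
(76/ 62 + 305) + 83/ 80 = 762013/ 2480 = 307.26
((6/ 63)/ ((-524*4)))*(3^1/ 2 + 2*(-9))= 11/ 14672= 0.00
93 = 93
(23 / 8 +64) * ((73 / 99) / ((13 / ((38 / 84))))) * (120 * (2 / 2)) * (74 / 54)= 137278325 / 486486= 282.18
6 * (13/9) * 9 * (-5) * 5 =-1950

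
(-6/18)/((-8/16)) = 2/3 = 0.67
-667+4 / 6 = -1999 / 3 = -666.33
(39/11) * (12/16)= 117/44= 2.66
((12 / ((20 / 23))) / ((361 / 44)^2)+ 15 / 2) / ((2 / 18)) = 90371187 / 1303210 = 69.35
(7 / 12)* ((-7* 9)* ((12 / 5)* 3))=-1323 / 5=-264.60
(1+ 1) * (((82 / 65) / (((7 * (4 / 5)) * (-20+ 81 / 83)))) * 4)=-13612 / 143689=-0.09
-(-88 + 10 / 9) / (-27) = -782 / 243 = -3.22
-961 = -961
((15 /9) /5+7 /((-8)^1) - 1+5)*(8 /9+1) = 1411 /216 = 6.53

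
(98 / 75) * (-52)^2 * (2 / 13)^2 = 83.63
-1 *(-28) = 28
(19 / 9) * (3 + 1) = 76 / 9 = 8.44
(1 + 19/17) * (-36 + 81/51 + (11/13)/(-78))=-3560262/48841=-72.89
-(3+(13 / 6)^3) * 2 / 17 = -2845 / 1836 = -1.55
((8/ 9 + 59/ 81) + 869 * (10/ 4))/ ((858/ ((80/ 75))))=2.70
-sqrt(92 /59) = -2*sqrt(1357) /59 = -1.25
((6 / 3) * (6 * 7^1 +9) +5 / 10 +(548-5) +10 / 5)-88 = 1119 / 2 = 559.50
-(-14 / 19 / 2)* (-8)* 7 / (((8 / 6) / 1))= -294 / 19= -15.47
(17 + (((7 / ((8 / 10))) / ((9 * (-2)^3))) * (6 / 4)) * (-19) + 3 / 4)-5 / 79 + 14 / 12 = 338503 / 15168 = 22.32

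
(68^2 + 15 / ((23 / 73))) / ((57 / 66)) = 2363834 / 437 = 5409.23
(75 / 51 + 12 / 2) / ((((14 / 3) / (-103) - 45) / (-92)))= 3610356 / 236623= 15.26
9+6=15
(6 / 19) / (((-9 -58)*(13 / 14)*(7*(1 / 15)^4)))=-607500 / 16549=-36.71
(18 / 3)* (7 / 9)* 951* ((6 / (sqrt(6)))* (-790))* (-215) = 753794300* sqrt(6) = 1846411406.02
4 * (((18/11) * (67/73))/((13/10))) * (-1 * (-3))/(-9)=-16080/10439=-1.54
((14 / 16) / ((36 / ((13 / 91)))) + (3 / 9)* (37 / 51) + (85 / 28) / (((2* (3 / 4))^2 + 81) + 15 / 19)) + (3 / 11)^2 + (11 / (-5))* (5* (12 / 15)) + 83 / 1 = 3291182375083 / 44143878240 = 74.56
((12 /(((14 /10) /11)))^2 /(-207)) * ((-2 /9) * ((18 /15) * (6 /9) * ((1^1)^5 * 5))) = 387200 /10143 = 38.17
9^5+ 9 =59058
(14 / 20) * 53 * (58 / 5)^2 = 624022 / 125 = 4992.18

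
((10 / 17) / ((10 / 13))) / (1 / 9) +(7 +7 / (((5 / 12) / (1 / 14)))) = 1282 / 85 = 15.08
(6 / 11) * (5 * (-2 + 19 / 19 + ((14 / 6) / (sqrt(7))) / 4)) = -30 / 11 + 5 * sqrt(7) / 22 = -2.13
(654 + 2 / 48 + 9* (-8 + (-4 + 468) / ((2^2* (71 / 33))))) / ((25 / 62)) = 56378057 / 21300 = 2646.86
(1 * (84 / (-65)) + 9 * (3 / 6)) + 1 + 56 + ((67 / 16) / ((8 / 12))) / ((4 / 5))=566253 / 8320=68.06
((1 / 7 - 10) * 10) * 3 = -2070 / 7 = -295.71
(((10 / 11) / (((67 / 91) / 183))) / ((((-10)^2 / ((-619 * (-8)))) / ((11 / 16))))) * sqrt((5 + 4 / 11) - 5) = 10308207 * sqrt(11) / 7370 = 4638.87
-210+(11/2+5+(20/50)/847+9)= -1613531/8470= -190.50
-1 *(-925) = 925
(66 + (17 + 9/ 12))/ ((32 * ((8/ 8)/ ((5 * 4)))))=1675/ 32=52.34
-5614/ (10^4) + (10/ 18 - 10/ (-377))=350849/ 16965000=0.02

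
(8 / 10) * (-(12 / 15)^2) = -64 / 125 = -0.51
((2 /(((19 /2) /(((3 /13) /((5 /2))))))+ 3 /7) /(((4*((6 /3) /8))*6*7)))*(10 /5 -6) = -2582 /60515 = -0.04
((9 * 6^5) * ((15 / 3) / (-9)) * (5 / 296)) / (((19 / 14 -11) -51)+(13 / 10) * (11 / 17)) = 7229250 / 658267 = 10.98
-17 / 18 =-0.94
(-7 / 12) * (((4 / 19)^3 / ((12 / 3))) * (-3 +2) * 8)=224 / 20577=0.01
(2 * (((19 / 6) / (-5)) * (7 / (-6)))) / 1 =133 / 90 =1.48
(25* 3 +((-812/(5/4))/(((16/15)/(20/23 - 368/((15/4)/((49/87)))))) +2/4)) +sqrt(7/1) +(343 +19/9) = sqrt(7) +69450113/2070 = 33553.42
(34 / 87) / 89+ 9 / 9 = 7777 / 7743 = 1.00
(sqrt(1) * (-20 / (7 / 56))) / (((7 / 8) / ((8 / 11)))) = -10240 / 77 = -132.99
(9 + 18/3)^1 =15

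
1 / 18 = 0.06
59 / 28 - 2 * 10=-501 / 28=-17.89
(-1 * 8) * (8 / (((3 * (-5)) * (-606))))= -32 / 4545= -0.01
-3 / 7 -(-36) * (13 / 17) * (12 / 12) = 3225 / 119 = 27.10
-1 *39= -39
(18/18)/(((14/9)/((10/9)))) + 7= 54/7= 7.71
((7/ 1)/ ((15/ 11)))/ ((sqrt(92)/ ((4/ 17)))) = 154 * sqrt(23)/ 5865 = 0.13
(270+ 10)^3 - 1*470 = 21951530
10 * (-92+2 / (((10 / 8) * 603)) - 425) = -3117494 / 603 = -5169.97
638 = 638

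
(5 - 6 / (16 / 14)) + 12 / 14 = 17 / 28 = 0.61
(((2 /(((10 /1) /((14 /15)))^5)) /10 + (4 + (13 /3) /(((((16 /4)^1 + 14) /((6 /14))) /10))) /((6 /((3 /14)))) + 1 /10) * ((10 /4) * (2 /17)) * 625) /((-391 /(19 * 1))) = -12359154386143 /4946614312500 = -2.50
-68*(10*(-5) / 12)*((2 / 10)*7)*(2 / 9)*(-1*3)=-2380 / 9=-264.44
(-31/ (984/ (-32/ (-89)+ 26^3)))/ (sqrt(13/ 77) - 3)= 2020549*sqrt(1001)/ 2481320+ 466746819/ 2481320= 213.87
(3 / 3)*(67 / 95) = 67 / 95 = 0.71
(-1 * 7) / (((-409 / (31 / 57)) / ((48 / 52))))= 868 / 101023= 0.01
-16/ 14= -8/ 7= -1.14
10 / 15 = 2 / 3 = 0.67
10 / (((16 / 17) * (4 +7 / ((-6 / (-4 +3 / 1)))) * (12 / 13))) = 2.23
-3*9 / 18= -3 / 2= -1.50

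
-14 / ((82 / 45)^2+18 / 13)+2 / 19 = -3377363 / 1176689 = -2.87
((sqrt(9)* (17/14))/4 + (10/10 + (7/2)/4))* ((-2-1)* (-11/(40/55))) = 14157/112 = 126.40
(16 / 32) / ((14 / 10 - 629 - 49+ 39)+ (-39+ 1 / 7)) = -35 / 47352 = -0.00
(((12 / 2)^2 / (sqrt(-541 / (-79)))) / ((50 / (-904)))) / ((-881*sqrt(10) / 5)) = 8136*sqrt(427390) / 11915525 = 0.45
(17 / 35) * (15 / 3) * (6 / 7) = 102 / 49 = 2.08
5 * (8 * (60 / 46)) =1200 / 23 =52.17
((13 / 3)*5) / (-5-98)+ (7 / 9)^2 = 3292 / 8343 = 0.39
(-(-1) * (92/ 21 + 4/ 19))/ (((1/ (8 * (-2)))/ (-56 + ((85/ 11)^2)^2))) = -1506071928448/ 5841759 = -257811.38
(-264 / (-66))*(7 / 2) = 14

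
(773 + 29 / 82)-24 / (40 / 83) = 296657 / 410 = 723.55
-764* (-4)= 3056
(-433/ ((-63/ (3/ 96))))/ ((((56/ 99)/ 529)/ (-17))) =-42833659/ 12544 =-3414.67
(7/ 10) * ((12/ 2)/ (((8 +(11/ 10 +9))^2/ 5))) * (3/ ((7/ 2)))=1800/ 32761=0.05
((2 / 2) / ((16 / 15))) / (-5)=-3 / 16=-0.19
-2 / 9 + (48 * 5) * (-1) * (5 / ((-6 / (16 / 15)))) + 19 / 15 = 9647 / 45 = 214.38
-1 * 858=-858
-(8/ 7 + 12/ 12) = -15/ 7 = -2.14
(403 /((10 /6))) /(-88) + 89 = 37951 /440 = 86.25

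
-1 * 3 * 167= -501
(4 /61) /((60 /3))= 0.00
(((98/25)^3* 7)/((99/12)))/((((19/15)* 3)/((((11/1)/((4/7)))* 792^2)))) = 162405148.50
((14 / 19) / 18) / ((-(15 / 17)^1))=-119 / 2565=-0.05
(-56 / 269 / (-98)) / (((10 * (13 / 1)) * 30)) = 0.00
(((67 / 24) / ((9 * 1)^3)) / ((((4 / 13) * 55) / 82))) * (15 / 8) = 35711 / 1026432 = 0.03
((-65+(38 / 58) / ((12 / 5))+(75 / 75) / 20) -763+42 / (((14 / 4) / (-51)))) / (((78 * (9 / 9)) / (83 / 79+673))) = -2223221225 / 178698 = -12441.22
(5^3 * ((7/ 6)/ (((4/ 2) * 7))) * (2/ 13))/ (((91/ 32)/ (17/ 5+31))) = 19.39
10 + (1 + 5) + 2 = 18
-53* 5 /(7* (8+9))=-2.23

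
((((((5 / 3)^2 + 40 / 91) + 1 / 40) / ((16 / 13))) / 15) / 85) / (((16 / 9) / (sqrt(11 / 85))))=0.00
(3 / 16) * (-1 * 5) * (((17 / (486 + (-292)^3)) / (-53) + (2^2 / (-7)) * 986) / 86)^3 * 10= 2636.29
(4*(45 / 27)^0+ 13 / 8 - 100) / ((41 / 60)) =-11325 / 82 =-138.11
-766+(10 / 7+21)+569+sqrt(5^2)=-1187 / 7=-169.57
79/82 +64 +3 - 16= 4261/82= 51.96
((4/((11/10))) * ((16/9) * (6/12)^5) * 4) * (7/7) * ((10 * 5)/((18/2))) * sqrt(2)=4000 * sqrt(2)/891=6.35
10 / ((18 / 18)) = 10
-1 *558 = -558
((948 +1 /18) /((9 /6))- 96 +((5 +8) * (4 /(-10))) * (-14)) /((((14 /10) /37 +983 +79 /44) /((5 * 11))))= 7359561220 /216446661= 34.00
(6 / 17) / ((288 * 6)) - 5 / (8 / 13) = -39779 / 4896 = -8.12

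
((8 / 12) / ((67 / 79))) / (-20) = -79 / 2010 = -0.04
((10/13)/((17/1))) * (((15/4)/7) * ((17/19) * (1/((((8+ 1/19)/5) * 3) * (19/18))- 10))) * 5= -31250/29393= -1.06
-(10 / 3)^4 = -10000 / 81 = -123.46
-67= -67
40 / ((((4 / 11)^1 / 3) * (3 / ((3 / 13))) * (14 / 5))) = 825 / 91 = 9.07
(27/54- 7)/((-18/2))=13/18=0.72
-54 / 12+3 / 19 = -165 / 38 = -4.34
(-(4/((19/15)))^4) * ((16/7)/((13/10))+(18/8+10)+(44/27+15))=-36133080000/11859211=-3046.84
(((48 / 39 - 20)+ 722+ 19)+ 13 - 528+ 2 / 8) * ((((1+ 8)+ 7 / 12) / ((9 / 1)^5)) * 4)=1240735 / 9211644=0.13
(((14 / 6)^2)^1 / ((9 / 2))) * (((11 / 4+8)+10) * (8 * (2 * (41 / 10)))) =666988 / 405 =1646.88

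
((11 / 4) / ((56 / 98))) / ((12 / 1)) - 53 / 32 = -241 / 192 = -1.26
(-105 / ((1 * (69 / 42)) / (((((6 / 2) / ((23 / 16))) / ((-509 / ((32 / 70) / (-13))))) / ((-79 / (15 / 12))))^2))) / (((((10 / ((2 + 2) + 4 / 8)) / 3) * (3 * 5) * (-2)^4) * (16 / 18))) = -34992 / 16623786946720915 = -0.00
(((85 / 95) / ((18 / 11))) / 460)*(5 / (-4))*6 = -187 / 20976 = -0.01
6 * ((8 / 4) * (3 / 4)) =9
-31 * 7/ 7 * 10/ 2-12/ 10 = -781/ 5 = -156.20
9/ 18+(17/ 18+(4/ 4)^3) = 22/ 9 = 2.44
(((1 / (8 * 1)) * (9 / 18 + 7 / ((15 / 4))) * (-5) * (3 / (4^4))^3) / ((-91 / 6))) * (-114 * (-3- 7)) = 546345 / 3053453312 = 0.00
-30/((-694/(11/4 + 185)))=11265/1388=8.12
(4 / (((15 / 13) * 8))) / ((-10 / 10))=-13 / 30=-0.43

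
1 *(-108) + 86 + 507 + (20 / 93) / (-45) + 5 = 410126 / 837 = 490.00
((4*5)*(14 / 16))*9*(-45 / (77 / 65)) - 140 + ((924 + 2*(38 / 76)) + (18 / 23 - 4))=-2631793 / 506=-5201.17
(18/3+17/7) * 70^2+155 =41455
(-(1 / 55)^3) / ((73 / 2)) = -2 / 12145375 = -0.00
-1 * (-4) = 4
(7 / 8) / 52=7 / 416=0.02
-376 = -376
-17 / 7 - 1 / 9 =-160 / 63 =-2.54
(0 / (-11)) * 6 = 0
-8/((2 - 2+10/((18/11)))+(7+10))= -9/26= -0.35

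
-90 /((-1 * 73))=90 /73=1.23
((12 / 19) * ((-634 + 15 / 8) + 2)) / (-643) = 15123 / 24434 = 0.62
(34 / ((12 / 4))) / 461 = 34 / 1383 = 0.02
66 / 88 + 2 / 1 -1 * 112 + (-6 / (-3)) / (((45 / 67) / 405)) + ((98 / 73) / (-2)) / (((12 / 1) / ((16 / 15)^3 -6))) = 3243332921 / 2956500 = 1097.02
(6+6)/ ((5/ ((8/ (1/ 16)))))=1536/ 5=307.20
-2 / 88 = -1 / 44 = -0.02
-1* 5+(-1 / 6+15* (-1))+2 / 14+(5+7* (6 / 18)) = -533 / 42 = -12.69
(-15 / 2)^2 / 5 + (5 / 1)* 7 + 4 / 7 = 1311 / 28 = 46.82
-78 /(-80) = 39 /40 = 0.98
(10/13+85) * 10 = 11150/13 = 857.69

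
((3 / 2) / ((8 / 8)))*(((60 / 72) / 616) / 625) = 1 / 308000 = 0.00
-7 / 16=-0.44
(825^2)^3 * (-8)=-2522398376953125000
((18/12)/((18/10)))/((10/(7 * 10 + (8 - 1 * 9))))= 5.75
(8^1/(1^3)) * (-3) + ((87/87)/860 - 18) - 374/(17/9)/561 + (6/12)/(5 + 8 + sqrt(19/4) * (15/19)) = -7806247997/184489780 - 15 * sqrt(19)/12619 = -42.32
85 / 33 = 2.58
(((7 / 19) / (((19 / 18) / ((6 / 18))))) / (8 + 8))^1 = 21 / 2888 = 0.01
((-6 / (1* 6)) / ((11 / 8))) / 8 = -1 / 11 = -0.09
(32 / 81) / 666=16 / 26973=0.00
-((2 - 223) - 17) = 238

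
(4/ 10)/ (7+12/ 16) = 8/ 155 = 0.05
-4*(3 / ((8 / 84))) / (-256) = 63 / 128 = 0.49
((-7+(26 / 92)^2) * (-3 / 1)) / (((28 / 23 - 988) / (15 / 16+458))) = -322570647 / 33408512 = -9.66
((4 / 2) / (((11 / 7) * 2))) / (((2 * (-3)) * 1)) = -7 / 66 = -0.11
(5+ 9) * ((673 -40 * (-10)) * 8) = 120176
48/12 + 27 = 31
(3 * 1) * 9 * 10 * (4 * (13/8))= 1755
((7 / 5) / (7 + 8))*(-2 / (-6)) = 0.03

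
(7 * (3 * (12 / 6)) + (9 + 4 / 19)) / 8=973 / 152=6.40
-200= -200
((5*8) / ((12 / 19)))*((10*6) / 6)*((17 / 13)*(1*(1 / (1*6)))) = 16150 / 117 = 138.03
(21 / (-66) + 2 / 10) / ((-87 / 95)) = 247 / 1914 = 0.13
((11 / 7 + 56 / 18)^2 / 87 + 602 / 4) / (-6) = -104110253 / 4143636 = -25.13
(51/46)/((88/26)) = 663/2024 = 0.33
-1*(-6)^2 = -36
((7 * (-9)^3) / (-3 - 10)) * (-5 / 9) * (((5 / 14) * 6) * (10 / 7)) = -60750 / 91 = -667.58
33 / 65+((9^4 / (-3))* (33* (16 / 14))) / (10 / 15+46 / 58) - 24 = -3266373543 / 57785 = -56526.32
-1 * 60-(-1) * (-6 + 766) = 700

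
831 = 831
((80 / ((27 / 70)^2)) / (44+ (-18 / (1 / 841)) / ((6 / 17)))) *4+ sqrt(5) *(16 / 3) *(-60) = -320 *sqrt(5) - 224000 / 4462209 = -715.59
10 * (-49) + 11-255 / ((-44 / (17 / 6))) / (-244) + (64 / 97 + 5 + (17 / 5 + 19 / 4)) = -4845154417 / 10413920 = -465.26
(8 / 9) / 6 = 4 / 27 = 0.15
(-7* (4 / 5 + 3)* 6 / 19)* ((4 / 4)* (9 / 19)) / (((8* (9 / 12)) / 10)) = -126 / 19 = -6.63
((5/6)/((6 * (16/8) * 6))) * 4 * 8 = 10/27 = 0.37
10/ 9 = 1.11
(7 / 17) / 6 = 7 / 102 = 0.07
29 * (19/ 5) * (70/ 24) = 3857/ 12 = 321.42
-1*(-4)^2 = -16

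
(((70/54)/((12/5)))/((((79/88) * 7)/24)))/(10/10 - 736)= -880/313551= -0.00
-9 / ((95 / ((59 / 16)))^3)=-1848411 / 3511808000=-0.00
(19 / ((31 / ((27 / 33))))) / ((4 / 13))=2223 / 1364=1.63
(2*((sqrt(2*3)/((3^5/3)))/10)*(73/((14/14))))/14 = 73*sqrt(6)/5670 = 0.03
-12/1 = -12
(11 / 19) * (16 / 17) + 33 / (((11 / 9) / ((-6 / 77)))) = -38774 / 24871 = -1.56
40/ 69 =0.58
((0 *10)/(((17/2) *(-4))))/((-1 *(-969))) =0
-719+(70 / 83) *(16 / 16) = -59607 / 83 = -718.16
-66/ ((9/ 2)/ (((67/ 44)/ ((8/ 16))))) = -134/ 3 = -44.67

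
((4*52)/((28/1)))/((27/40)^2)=83200/5103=16.30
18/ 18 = 1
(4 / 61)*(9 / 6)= 6 / 61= 0.10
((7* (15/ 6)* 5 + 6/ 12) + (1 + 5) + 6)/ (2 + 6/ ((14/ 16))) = 350/ 31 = 11.29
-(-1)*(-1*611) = -611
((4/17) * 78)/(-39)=-8/17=-0.47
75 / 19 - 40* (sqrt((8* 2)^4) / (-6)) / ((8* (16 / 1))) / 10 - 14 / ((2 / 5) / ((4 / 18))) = -427 / 171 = -2.50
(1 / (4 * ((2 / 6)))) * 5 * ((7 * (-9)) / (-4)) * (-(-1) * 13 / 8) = 12285 / 128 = 95.98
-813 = -813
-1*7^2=-49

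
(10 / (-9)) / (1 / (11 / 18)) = -55 / 81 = -0.68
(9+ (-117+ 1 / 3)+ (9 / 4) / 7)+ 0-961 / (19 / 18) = -1624355 / 1596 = -1017.77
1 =1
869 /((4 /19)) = 16511 /4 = 4127.75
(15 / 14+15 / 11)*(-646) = -121125 / 77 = -1573.05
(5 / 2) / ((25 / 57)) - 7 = -13 / 10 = -1.30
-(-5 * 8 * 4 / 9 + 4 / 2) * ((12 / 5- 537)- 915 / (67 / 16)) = -11941774 / 1005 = -11882.36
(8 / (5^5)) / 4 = 2 / 3125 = 0.00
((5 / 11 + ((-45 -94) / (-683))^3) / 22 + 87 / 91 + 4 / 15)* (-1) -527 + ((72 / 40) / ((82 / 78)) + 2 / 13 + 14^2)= -712811557640402977 / 2157565502147055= -330.38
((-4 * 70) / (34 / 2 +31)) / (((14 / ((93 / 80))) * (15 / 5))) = -31 / 192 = -0.16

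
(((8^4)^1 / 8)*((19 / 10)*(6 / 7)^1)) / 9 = 9728 / 105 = 92.65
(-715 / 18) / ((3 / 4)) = -1430 / 27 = -52.96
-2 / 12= -1 / 6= -0.17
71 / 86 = 0.83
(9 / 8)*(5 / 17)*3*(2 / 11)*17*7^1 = 945 / 44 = 21.48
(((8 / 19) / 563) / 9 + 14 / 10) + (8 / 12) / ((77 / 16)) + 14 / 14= 94093892 / 37065105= 2.54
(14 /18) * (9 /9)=7 /9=0.78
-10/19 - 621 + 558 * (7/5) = 15169/95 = 159.67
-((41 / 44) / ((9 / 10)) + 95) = -19015 / 198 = -96.04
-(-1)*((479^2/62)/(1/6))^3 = 326119557704754267/29791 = 10946915434351.12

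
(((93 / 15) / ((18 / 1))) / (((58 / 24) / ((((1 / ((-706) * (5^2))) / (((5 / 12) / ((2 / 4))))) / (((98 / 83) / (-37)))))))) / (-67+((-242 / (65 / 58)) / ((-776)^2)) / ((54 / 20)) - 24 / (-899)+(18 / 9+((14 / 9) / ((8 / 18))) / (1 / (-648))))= -77972916001032 / 599046948681839774375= -0.00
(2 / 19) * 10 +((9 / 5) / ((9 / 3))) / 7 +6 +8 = 10067 / 665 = 15.14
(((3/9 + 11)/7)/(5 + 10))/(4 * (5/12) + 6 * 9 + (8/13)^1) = 442/230475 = 0.00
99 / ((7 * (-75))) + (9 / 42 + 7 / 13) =2567 / 4550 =0.56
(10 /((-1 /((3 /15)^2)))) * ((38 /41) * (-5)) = 76 /41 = 1.85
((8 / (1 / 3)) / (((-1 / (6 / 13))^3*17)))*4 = -20736 / 37349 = -0.56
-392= -392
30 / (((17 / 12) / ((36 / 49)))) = 12960 / 833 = 15.56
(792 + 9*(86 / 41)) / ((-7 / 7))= -33246 / 41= -810.88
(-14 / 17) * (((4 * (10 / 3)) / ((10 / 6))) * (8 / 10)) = -448 / 85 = -5.27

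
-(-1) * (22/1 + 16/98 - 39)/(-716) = 825/35084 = 0.02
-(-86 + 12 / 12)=85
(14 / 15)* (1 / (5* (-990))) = -7 / 37125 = -0.00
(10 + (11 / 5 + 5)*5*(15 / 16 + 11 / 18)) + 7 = 291 / 4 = 72.75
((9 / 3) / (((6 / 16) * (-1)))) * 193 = -1544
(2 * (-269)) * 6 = -3228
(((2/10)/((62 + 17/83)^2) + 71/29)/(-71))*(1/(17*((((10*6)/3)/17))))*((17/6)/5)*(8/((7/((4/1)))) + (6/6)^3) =-261423159062/48025141124625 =-0.01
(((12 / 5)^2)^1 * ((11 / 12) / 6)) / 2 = 11 / 25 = 0.44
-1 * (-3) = 3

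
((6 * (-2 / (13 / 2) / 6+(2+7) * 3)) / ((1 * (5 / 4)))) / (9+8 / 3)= 25224 / 2275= 11.09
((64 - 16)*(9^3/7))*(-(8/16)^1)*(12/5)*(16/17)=-3359232/595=-5645.77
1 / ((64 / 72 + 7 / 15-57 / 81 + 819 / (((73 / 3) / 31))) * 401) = 9855 / 4125876569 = 0.00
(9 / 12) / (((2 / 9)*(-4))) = -27 / 32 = -0.84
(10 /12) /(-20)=-1 /24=-0.04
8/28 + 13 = 93/7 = 13.29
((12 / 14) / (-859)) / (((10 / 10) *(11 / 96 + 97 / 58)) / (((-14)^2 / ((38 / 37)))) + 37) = -8652672 / 320923716847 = -0.00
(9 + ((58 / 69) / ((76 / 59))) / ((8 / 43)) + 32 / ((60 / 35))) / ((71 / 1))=653909 / 1489296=0.44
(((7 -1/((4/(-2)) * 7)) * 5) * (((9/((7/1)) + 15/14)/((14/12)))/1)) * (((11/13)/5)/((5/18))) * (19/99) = 8.35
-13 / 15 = -0.87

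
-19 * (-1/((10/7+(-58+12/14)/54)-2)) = -513/44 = -11.66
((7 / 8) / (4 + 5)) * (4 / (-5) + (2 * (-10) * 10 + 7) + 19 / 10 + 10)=-12733 / 720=-17.68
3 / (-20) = -3 / 20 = -0.15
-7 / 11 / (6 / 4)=-14 / 33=-0.42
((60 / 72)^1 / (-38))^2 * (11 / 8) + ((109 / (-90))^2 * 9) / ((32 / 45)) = 4825343 / 259920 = 18.56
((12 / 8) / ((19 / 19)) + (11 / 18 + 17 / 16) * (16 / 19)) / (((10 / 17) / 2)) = 3383 / 342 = 9.89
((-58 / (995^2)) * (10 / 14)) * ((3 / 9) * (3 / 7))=-58 / 9702245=-0.00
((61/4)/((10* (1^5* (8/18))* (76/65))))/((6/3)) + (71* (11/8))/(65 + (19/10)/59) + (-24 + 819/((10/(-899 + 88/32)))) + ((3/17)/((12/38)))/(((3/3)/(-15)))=-13704434262047/186626816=-73432.29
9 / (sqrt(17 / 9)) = 27 * sqrt(17) / 17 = 6.55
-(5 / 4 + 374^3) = -209254501 / 4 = -52313625.25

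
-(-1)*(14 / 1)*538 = 7532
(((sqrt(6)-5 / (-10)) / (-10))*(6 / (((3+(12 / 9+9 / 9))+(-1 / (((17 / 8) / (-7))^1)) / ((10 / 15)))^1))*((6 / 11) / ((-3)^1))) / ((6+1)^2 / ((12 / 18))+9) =51 / 792550+51*sqrt(6) / 396275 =0.00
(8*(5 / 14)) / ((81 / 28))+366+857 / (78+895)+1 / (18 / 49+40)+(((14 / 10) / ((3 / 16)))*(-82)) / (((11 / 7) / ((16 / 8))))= -3526987405003 / 8574066270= -411.36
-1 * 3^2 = -9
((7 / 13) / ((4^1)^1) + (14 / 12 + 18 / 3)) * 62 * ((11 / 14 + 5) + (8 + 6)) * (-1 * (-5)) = 44782.93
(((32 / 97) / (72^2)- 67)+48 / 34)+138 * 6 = 203669171 / 267138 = 762.41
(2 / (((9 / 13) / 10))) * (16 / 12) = 38.52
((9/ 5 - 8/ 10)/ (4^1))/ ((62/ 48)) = 6/ 31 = 0.19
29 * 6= 174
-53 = -53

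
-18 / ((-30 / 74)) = 222 / 5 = 44.40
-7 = -7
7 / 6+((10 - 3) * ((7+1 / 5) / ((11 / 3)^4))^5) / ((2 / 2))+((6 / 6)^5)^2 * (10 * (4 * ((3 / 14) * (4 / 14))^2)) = 39875174866666238008481246867 / 30286363834370185914217518750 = 1.32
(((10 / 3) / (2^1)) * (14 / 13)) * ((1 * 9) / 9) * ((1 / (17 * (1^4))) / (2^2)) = 35 / 1326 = 0.03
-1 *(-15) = 15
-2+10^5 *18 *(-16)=-28800002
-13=-13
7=7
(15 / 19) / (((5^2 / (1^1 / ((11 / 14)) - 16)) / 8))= -3888 / 1045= -3.72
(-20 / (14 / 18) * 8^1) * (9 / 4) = -3240 / 7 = -462.86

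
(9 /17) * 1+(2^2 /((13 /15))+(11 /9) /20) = 207091 /39780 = 5.21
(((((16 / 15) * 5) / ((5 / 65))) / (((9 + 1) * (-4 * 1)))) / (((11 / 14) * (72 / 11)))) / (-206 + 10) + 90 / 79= 681427 / 597240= 1.14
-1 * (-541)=541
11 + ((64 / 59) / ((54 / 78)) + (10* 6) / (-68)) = 105476 / 9027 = 11.68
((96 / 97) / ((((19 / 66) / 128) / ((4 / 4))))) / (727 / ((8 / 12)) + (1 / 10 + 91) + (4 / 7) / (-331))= 587220480 / 1576780493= 0.37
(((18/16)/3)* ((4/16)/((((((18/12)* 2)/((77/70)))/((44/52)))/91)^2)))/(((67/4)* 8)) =717409/1286400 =0.56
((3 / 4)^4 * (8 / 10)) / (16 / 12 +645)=243 / 620480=0.00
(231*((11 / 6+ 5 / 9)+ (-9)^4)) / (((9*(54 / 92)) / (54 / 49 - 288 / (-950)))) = 108619071682 / 269325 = 403301.11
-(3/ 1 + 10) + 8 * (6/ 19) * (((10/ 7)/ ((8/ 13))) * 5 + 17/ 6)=3123/ 133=23.48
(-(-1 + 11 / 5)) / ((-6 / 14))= 14 / 5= 2.80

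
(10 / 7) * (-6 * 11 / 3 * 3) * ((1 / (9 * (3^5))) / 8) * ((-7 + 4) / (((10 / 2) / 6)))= 11 / 567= 0.02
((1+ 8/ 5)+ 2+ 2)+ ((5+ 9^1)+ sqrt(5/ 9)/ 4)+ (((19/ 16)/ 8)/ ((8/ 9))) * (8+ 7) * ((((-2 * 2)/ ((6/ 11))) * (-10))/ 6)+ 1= sqrt(5)/ 12+ 133671/ 2560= 52.40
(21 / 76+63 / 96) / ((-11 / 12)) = -1701 / 1672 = -1.02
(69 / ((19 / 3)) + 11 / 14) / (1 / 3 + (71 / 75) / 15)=3495375 / 118636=29.46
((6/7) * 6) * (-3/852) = -9/497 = -0.02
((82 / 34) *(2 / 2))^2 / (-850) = -0.01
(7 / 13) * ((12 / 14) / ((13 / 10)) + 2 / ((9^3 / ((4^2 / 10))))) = 220156 / 616005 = 0.36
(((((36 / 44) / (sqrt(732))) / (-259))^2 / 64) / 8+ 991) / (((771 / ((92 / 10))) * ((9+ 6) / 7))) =924498407978869 / 167529882110976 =5.52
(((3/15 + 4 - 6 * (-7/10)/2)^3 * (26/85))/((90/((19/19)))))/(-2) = -361179/850000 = -0.42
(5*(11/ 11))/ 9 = 5/ 9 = 0.56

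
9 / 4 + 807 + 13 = 822.25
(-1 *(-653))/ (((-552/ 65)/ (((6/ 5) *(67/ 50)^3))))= -2553177107/ 11500000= -222.02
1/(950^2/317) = 317/902500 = 0.00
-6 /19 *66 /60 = -0.35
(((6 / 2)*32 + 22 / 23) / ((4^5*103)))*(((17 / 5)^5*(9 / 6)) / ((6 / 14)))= 2216396777 / 1516160000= 1.46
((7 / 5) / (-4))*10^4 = -3500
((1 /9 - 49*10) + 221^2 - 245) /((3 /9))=144318.33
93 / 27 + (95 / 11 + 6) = 1790 / 99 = 18.08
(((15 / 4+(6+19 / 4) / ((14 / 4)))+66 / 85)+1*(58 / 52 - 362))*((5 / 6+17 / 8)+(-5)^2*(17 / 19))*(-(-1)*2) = -126238550359 / 7054320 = -17895.21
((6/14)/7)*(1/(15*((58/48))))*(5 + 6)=264/7105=0.04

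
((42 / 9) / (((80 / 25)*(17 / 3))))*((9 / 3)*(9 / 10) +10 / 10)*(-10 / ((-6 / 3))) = 1295 / 272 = 4.76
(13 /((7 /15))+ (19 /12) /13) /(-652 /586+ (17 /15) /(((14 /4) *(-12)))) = -134280435 /5469386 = -24.55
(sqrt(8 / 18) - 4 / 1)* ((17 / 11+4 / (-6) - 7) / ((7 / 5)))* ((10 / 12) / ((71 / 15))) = 126250 / 49203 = 2.57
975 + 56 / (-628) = 153061 / 157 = 974.91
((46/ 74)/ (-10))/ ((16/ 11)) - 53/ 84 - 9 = -1202633/ 124320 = -9.67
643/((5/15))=1929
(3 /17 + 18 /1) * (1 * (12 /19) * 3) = 34.44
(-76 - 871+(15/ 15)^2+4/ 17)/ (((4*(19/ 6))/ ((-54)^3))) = 3797559288/ 323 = 11757149.50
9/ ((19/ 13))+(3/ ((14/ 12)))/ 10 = 4266/ 665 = 6.42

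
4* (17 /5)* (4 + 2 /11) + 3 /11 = 3143 /55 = 57.15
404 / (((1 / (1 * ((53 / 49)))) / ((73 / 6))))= 781538 / 147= 5316.59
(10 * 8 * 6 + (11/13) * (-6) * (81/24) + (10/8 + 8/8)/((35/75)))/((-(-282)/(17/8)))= 482341/136864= 3.52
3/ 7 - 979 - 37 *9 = -1311.57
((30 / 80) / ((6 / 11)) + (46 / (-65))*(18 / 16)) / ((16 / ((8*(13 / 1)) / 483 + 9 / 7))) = -0.01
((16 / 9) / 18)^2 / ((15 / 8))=512 / 98415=0.01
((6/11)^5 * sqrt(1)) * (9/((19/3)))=209952/3059969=0.07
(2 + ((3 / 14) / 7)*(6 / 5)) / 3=499 / 735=0.68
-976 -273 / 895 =-873793 / 895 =-976.31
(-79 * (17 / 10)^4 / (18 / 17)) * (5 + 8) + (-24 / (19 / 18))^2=-492815403179 / 64980000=-7584.11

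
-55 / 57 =-0.96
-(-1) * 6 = 6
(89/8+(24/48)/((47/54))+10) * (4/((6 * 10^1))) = 8159/5640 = 1.45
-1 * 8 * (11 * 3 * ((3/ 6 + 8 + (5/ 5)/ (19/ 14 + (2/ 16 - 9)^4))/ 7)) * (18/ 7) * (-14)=4791138877008/ 415148251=11540.79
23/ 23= 1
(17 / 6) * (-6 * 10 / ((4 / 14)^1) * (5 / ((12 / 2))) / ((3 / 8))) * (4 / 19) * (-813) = 12899600 / 57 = 226308.77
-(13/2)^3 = -2197/8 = -274.62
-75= -75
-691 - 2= -693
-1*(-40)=40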